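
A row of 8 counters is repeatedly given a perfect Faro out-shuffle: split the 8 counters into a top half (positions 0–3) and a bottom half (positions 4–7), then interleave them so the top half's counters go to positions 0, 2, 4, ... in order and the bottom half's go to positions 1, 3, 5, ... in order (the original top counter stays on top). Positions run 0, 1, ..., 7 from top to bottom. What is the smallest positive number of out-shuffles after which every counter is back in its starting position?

The out-shuffle permutes the 8 positions with cycle lengths [1, 1, 3, 3].
Every counter is home exactly when every cycle has completed a whole number of laps, i.e. after lcm(1, 3) = 3 out-shuffles.

3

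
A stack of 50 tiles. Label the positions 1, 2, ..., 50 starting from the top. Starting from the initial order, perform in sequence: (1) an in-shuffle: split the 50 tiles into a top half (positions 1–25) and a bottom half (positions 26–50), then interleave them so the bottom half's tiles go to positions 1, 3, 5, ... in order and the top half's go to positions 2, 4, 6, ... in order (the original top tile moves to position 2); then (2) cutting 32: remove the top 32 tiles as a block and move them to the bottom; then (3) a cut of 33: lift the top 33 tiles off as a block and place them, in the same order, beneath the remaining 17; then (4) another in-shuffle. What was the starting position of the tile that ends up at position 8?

Undo the operations in reverse order, starting from position 8:
  undo op 4 (in-shuffle, from top half): 8 ← 4
  undo op 3 (cut 33): 4 ← 37
  undo op 2 (cut 32): 37 ← 19
  undo op 1 (in-shuffle, from bottom half): 19 ← 35
So the tile at position 8 came from original position 35.

35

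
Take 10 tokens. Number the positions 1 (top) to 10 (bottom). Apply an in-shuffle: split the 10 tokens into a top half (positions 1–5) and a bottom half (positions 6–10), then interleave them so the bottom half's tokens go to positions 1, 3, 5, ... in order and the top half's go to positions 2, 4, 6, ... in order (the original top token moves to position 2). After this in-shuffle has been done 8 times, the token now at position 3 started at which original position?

Work backwards from position 3, undoing one in-shuffle at a time:
3 ← 7 ← 9 ← 10 ← 5 ← 8 ← 4 ← 2 ← 1
So the token now at position 3 started at position 1.

1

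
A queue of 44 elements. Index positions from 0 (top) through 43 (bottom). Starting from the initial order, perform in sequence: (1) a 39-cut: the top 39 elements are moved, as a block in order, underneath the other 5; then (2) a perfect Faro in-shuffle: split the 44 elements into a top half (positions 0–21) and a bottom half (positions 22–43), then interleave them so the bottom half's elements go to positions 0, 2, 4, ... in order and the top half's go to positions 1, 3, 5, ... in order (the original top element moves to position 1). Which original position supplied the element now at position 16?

25

Undo the operations in reverse order, starting from position 16:
  undo op 2 (in-shuffle, from bottom half): 16 ← 30
  undo op 1 (cut 39): 30 ← 25
So the element at position 16 came from original position 25.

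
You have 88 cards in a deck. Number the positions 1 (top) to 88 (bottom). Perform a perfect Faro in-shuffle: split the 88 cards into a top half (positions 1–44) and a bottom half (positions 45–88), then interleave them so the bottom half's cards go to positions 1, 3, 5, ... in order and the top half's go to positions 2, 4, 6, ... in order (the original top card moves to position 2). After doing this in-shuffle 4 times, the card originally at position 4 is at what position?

64

Track the card's position through each in-shuffle:
4 → 8 → 16 → 32 → 64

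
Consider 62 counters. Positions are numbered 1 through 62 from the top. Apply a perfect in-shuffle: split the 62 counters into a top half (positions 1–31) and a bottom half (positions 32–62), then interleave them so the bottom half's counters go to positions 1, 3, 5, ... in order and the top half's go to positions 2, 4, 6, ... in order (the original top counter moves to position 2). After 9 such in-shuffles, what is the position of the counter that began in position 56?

7

Track the counter's position through each in-shuffle:
56 → 49 → 35 → 7 → 14 → 28 → 56 → 49 → 35 → 7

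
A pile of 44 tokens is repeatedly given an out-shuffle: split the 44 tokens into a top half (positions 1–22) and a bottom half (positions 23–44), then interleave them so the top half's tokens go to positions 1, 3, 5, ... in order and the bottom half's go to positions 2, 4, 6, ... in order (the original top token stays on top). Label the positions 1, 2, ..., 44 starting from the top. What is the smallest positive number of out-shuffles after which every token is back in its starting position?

14

The out-shuffle permutes the 44 positions with cycle lengths [1, 1, 14, 14, 14].
Every token is home exactly when every cycle has completed a whole number of laps, i.e. after lcm(1, 14) = 14 out-shuffles.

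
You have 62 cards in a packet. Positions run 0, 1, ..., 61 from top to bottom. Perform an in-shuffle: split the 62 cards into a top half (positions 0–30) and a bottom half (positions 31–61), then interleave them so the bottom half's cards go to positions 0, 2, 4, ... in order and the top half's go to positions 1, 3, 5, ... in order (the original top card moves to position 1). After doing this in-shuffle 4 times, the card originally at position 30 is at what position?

54

Track the card's position through each in-shuffle:
30 → 61 → 60 → 58 → 54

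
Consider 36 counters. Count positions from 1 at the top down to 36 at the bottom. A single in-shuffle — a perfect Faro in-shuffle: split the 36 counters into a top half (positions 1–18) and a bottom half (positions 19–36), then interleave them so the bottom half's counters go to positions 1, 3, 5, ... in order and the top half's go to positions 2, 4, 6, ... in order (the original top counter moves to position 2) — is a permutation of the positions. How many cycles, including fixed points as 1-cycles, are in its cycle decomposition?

Trace each unvisited position around until it returns:
(1 2 4 8 16 32 ... len 36)
1 cycle in total.

1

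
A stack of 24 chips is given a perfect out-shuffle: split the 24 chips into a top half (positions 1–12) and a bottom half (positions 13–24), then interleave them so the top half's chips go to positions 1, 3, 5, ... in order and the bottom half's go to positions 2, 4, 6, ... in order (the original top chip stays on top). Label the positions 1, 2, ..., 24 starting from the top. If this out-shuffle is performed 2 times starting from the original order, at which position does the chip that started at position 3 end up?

9

Track the chip's position through each out-shuffle:
3 → 5 → 9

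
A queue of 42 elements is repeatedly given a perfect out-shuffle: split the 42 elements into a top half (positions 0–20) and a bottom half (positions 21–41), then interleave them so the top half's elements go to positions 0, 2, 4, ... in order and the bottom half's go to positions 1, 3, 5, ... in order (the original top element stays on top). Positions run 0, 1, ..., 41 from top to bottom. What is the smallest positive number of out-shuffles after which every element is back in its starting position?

The out-shuffle permutes the 42 positions with cycle lengths [1, 1, 20, 20].
Every element is home exactly when every cycle has completed a whole number of laps, i.e. after lcm(1, 20) = 20 out-shuffles.

20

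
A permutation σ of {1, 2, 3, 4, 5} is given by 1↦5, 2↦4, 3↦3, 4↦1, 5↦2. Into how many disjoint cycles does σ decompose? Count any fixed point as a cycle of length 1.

2

Cycle decomposition: (1 5 2 4) (3).
2 cycles.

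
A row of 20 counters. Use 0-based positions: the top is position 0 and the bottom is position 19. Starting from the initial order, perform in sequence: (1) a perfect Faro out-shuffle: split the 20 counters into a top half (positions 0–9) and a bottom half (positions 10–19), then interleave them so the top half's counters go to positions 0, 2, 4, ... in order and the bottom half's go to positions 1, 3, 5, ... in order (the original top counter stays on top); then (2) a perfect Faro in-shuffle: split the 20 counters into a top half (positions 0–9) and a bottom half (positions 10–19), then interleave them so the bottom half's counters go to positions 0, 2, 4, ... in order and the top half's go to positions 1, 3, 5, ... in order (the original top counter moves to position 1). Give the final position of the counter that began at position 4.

17

Track the counter from position 4 forward through each operation:
  after op 1 (out-shuffle): 4 → 8
  after op 2 (in-shuffle): 8 → 17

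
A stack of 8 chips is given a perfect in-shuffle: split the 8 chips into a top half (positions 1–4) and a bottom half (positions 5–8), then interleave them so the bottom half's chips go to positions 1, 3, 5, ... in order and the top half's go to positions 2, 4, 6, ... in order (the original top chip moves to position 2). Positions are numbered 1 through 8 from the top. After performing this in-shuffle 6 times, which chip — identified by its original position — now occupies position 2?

2

Work backwards from position 2, undoing one in-shuffle at a time:
2 ← 1 ← 5 ← 7 ← 8 ← 4 ← 2
So the chip now at position 2 started at position 2.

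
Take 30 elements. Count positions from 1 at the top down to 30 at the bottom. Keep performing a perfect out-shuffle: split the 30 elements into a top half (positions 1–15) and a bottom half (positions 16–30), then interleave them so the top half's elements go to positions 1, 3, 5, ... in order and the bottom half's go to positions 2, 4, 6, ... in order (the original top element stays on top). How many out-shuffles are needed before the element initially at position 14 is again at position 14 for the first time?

28

Follow position 14 under repeated out-shuffles:
14 → 27 → 24 → 18 → 6 → 11 → 21 → 12 → ... → 14 (length 28)
It first returns after 28 out-shuffles.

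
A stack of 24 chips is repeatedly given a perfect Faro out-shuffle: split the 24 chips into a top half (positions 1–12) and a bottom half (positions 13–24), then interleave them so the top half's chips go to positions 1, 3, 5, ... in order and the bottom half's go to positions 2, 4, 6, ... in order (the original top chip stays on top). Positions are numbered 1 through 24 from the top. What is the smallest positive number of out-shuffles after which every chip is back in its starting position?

11

The out-shuffle permutes the 24 positions with cycle lengths [1, 1, 11, 11].
Every chip is home exactly when every cycle has completed a whole number of laps, i.e. after lcm(1, 11) = 11 out-shuffles.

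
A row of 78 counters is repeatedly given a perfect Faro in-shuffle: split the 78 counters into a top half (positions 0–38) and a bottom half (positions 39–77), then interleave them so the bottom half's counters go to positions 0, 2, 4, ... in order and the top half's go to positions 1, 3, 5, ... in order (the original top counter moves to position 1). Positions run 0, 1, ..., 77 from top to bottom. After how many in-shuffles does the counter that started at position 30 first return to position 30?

Follow position 30 under repeated in-shuffles:
30 → 61 → 44 → 10 → 21 → 43 → 8 → 17 → ... → 30 (length 39)
It first returns after 39 in-shuffles.

39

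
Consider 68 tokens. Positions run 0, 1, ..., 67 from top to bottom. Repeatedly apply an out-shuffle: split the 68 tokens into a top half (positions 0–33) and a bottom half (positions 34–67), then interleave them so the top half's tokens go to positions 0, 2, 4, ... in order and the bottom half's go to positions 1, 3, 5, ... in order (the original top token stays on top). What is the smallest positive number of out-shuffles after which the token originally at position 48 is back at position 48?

66

Follow position 48 under repeated out-shuffles:
48 → 29 → 58 → 49 → 31 → 62 → 57 → 47 → ... → 48 (length 66)
It first returns after 66 out-shuffles.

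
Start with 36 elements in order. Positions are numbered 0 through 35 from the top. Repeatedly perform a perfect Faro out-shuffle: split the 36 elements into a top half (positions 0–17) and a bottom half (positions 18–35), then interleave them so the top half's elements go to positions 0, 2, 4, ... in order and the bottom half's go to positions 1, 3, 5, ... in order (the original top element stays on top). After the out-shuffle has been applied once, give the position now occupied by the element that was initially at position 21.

Track the element's position through each out-shuffle:
21 → 7

7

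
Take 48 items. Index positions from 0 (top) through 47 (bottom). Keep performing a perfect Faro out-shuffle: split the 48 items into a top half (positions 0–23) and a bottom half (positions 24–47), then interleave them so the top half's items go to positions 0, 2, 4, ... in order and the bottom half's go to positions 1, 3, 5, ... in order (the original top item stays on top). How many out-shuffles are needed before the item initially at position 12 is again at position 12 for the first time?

23

Follow position 12 under repeated out-shuffles:
12 → 24 → 1 → 2 → 4 → 8 → 16 → 32 → ... → 12 (length 23)
It first returns after 23 out-shuffles.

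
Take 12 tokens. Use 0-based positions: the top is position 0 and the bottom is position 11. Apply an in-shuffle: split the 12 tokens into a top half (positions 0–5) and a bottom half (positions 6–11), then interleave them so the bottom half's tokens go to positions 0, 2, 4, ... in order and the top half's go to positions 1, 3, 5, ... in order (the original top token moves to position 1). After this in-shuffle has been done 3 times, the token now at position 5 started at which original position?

3

Work backwards from position 5, undoing one in-shuffle at a time:
5 ← 2 ← 7 ← 3
So the token now at position 5 started at position 3.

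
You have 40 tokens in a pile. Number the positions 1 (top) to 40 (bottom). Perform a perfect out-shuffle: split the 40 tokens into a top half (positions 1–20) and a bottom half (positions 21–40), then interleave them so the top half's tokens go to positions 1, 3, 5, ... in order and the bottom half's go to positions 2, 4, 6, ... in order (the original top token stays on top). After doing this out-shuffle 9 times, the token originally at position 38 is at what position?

30

Track the token's position through each out-shuffle:
38 → 36 → 32 → 24 → 8 → 15 → 29 → 18 → 35 → 30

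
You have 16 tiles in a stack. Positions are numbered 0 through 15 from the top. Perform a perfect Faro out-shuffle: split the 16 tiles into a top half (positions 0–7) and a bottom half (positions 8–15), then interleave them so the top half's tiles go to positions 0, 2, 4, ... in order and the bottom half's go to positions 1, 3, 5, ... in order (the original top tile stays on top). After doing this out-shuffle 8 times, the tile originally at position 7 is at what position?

7

Track the tile's position through each out-shuffle:
7 → 14 → 13 → 11 → 7 → 14 → 13 → 11 → 7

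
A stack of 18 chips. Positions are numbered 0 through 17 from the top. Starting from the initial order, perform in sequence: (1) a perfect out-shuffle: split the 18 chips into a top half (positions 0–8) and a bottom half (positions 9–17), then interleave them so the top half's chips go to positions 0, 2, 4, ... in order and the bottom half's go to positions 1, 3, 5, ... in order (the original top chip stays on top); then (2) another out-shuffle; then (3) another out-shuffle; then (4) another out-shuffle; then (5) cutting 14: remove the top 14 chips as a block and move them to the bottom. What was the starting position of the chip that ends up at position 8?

Undo the operations in reverse order, starting from position 8:
  undo op 5 (cut 14): 8 ← 4
  undo op 4 (out-shuffle, from top half): 4 ← 2
  undo op 3 (out-shuffle, from top half): 2 ← 1
  undo op 2 (out-shuffle, from bottom half): 1 ← 9
  undo op 1 (out-shuffle, from bottom half): 9 ← 13
So the chip at position 8 came from original position 13.

13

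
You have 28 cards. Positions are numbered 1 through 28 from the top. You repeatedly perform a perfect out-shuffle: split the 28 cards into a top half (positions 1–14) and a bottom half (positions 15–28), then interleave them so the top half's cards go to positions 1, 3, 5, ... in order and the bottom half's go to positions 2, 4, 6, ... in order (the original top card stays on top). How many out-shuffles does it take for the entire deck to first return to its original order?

18

The out-shuffle permutes the 28 positions with cycle lengths [1, 1, 2, 6, 18].
Every card is home exactly when every cycle has completed a whole number of laps, i.e. after lcm(1, 2, 6, 18) = 18 out-shuffles.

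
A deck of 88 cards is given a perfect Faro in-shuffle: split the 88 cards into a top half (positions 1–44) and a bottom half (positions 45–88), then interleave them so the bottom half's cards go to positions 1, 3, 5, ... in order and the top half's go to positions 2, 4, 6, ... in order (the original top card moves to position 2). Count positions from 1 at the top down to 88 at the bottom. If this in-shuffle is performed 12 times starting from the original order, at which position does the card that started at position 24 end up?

48

Track the card's position through each in-shuffle:
24 → 48 → 7 → 14 → 28 → 56 → 23 → 46 → 3 → 6 → 12 → 24 → 48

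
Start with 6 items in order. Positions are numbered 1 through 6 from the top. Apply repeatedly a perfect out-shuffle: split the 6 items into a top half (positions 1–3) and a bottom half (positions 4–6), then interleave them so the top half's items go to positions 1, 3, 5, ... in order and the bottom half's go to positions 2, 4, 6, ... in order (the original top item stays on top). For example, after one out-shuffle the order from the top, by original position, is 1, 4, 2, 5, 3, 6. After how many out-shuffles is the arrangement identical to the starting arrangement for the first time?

The out-shuffle permutes the 6 positions with cycle lengths [1, 1, 4].
Every item is home exactly when every cycle has completed a whole number of laps, i.e. after lcm(1, 4) = 4 out-shuffles.

4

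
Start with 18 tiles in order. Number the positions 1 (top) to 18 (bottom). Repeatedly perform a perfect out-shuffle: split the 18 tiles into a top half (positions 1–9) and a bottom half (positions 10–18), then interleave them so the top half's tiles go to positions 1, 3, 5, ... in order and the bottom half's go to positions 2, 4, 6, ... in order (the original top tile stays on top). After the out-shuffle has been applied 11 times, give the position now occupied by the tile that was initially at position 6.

7

Track the tile's position through each out-shuffle:
6 → 11 → 4 → 7 → 13 → 8 → 15 → 12 → 6 → 11 → 4 → 7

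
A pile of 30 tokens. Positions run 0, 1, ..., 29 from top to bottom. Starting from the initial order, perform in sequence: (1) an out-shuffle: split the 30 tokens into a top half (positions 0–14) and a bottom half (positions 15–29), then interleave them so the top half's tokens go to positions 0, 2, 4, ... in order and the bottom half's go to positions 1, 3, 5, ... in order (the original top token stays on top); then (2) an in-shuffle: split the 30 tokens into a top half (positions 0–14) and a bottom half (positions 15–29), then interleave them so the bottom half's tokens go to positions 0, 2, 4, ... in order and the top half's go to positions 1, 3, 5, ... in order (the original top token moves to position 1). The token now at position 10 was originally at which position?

Undo the operations in reverse order, starting from position 10:
  undo op 2 (in-shuffle, from bottom half): 10 ← 20
  undo op 1 (out-shuffle, from top half): 20 ← 10
So the token at position 10 came from original position 10.

10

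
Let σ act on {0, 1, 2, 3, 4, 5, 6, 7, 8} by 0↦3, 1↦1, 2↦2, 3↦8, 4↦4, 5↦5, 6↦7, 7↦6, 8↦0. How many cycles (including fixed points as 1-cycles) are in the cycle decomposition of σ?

6

Cycle decomposition: (0 3 8) (1) (2) (4) (5) (6 7).
6 cycles.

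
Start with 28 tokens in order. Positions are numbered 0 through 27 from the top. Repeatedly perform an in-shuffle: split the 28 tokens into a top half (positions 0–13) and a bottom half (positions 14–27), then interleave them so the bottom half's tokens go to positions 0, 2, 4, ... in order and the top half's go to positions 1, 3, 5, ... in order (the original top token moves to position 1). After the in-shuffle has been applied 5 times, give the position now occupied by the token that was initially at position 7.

Track the token's position through each in-shuffle:
7 → 15 → 2 → 5 → 11 → 23

23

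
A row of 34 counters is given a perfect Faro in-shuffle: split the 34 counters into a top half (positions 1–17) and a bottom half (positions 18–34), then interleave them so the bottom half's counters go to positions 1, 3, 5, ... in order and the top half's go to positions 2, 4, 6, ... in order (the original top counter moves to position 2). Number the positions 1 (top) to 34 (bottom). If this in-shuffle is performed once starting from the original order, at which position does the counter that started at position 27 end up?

Track the counter's position through each in-shuffle:
27 → 19

19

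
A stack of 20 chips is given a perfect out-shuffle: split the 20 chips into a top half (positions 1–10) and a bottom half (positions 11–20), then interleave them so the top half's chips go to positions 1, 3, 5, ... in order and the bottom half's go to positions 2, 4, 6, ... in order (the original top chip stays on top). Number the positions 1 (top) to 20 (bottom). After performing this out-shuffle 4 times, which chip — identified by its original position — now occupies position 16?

15

Work backwards from position 16, undoing one out-shuffle at a time:
16 ← 18 ← 19 ← 10 ← 15
So the chip now at position 16 started at position 15.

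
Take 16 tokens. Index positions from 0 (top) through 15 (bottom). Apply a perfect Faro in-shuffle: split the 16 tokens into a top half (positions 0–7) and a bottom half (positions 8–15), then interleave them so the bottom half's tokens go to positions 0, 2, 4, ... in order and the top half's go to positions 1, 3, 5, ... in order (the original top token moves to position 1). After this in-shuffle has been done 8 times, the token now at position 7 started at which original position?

Work backwards from position 7, undoing one in-shuffle at a time:
7 ← 3 ← 1 ← 0 ← 8 ← 12 ← 14 ← 15 ← 7
So the token now at position 7 started at position 7.

7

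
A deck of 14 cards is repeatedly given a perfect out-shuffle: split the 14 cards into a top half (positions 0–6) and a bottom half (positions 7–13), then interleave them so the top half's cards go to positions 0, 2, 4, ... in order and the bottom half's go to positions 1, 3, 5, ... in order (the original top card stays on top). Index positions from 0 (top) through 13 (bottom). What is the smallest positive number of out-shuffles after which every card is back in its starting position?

The out-shuffle permutes the 14 positions with cycle lengths [1, 1, 12].
Every card is home exactly when every cycle has completed a whole number of laps, i.e. after lcm(1, 12) = 12 out-shuffles.

12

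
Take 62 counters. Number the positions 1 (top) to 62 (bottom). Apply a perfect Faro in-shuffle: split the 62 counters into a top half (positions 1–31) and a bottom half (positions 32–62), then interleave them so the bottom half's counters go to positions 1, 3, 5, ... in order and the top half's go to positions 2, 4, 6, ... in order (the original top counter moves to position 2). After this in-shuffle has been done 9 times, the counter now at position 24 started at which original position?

3

Work backwards from position 24, undoing one in-shuffle at a time:
24 ← 12 ← 6 ← 3 ← 33 ← 48 ← 24 ← 12 ← 6 ← 3
So the counter now at position 24 started at position 3.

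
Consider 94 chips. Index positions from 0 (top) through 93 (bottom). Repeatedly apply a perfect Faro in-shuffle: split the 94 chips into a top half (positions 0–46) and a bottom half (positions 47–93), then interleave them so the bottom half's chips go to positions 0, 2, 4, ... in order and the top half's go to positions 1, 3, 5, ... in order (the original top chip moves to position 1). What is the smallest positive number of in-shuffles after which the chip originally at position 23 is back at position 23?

36

Follow position 23 under repeated in-shuffles:
23 → 47 → 0 → 1 → 3 → 7 → 15 → 31 → ... → 23 (length 36)
It first returns after 36 in-shuffles.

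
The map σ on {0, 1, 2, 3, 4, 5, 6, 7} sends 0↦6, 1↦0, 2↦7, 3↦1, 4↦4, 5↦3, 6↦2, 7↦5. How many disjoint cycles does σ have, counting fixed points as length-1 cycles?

Cycle decomposition: (0 6 2 7 5 3 1) (4).
2 cycles.

2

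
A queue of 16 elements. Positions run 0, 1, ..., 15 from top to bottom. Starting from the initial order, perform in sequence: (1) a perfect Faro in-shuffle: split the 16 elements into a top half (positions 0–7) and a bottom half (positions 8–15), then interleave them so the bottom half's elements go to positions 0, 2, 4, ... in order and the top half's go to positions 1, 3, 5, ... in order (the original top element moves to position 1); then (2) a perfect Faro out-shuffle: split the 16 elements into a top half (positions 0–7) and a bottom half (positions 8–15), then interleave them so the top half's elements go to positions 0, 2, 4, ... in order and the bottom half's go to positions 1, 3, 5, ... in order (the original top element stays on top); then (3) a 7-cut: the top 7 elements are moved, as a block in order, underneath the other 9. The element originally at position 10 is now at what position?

Track the element from position 10 forward through each operation:
  after op 1 (in-shuffle): 10 → 4
  after op 2 (out-shuffle): 4 → 8
  after op 3 (cut 7): 8 → 1

1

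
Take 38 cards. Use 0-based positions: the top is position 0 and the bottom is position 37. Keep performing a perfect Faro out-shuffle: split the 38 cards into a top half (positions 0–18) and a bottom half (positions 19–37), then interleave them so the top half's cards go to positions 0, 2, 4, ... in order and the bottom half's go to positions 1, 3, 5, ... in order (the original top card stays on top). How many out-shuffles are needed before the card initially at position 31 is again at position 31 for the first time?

36

Follow position 31 under repeated out-shuffles:
31 → 25 → 13 → 26 → 15 → 30 → 23 → 9 → ... → 31 (length 36)
It first returns after 36 out-shuffles.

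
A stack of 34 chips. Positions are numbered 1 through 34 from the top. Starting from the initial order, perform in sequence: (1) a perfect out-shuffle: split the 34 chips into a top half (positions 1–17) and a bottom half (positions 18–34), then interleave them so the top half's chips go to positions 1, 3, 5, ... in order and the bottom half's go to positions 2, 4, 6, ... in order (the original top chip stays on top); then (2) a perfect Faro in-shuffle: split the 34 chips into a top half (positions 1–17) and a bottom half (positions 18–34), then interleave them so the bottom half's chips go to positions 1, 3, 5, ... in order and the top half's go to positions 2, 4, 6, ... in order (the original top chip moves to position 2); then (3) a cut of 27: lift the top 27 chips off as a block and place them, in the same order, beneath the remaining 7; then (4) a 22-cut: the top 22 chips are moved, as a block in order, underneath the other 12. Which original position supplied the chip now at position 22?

10

Undo the operations in reverse order, starting from position 22:
  undo op 4 (cut 22): 22 ← 10
  undo op 3 (cut 27): 10 ← 3
  undo op 2 (in-shuffle, from bottom half): 3 ← 19
  undo op 1 (out-shuffle, from top half): 19 ← 10
So the chip at position 22 came from original position 10.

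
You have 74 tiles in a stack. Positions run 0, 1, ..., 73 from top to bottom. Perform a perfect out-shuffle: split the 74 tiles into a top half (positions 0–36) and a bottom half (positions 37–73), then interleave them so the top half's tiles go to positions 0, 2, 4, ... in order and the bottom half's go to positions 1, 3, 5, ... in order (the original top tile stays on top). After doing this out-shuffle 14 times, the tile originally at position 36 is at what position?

57

Track position through each out-shuffle: 36 → 72 → 71 → 69 → 65 → ... (continuing for 14 shuffles total) → 57.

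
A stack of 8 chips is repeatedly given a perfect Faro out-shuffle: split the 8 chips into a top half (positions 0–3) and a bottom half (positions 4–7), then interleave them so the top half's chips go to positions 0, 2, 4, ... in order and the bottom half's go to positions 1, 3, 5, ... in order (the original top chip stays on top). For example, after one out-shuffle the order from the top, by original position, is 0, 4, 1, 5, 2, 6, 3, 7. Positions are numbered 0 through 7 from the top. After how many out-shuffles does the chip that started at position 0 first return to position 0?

1

Position 0 is fixed by the out-shuffle; it is already back after 1 application.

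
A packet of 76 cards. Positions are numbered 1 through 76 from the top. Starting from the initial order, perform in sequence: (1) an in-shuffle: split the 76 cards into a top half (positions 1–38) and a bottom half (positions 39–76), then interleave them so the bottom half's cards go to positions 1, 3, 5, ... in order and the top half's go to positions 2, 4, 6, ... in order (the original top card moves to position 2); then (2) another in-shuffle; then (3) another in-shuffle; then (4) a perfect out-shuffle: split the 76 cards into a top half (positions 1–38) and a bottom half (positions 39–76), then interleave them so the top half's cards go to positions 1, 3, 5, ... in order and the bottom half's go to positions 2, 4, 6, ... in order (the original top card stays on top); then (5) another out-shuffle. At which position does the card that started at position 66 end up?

36

Track the card from position 66 forward through each operation:
  after op 1 (in-shuffle): 66 → 55
  after op 2 (in-shuffle): 55 → 33
  after op 3 (in-shuffle): 33 → 66
  after op 4 (out-shuffle): 66 → 56
  after op 5 (out-shuffle): 56 → 36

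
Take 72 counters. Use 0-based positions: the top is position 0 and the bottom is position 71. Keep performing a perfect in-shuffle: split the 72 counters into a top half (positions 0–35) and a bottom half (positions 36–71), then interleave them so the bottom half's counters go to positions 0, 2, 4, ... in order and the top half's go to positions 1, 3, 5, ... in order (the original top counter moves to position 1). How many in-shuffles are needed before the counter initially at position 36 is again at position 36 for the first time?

Follow position 36 under repeated in-shuffles:
36 → 0 → 1 → 3 → 7 → 15 → 31 → 63 → 54 → 36
It first returns after 9 in-shuffles.

9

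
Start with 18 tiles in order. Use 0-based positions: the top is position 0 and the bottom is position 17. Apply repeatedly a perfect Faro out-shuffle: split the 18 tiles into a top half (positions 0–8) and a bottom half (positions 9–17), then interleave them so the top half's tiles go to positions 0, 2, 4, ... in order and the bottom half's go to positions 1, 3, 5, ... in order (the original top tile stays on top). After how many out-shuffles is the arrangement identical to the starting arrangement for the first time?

8

The out-shuffle permutes the 18 positions with cycle lengths [1, 1, 8, 8].
Every tile is home exactly when every cycle has completed a whole number of laps, i.e. after lcm(1, 8) = 8 out-shuffles.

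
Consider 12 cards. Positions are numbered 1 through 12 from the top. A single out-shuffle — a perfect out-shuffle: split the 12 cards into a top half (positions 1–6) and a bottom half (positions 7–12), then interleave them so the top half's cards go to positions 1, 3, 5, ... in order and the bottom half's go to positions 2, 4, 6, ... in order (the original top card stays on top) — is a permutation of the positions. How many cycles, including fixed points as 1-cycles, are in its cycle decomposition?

Trace each unvisited position around until it returns:
(1) (2 3 5 9 6 11 10 8 4 7) (12)
3 cycles in total.

3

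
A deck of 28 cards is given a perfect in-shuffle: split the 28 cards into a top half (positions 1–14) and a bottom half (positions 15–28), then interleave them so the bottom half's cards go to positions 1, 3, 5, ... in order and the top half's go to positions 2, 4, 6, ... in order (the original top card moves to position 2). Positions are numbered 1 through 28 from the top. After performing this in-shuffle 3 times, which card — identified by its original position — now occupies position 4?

15

Work backwards from position 4, undoing one in-shuffle at a time:
4 ← 2 ← 1 ← 15
So the card now at position 4 started at position 15.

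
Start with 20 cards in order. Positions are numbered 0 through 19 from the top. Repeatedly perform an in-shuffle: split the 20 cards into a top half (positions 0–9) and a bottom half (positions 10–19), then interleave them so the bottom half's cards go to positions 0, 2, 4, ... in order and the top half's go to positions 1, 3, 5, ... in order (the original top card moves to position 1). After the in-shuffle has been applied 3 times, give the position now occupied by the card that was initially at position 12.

19

Track the card's position through each in-shuffle:
12 → 4 → 9 → 19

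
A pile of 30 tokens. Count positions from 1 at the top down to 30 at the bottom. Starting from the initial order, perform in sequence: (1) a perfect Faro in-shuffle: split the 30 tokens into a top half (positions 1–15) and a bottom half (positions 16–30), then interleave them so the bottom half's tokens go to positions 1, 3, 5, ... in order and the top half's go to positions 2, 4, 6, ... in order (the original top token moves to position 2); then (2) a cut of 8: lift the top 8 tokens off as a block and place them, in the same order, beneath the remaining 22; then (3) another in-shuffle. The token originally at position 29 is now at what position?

Track the token from position 29 forward through each operation:
  after op 1 (in-shuffle): 29 → 27
  after op 2 (cut 8): 27 → 19
  after op 3 (in-shuffle): 19 → 7

7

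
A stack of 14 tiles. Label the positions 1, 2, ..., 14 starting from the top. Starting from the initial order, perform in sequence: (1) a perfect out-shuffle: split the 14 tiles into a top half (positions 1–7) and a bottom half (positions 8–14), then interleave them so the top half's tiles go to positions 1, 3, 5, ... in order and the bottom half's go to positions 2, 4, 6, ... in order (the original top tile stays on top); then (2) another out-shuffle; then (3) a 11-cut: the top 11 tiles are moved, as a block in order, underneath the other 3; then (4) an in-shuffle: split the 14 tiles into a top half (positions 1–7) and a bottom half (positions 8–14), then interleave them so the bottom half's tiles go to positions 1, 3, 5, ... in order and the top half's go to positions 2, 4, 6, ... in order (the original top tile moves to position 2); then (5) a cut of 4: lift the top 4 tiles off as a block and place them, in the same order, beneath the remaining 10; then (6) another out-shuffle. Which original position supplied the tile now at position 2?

8

Undo the operations in reverse order, starting from position 2:
  undo op 6 (out-shuffle, from bottom half): 2 ← 8
  undo op 5 (cut 4): 8 ← 12
  undo op 4 (in-shuffle, from top half): 12 ← 6
  undo op 3 (cut 11): 6 ← 3
  undo op 2 (out-shuffle, from top half): 3 ← 2
  undo op 1 (out-shuffle, from bottom half): 2 ← 8
So the tile at position 2 came from original position 8.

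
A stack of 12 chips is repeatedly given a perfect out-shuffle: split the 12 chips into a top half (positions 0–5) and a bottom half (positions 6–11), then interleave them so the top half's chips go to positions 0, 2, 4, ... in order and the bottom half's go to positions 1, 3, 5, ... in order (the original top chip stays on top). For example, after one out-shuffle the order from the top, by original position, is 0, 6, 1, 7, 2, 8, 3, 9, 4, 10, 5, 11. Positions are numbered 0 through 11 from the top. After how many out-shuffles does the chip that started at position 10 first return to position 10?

Follow position 10 under repeated out-shuffles:
10 → 9 → 7 → 3 → 6 → 1 → 2 → 4 → 8 → 5 → 10
It first returns after 10 out-shuffles.

10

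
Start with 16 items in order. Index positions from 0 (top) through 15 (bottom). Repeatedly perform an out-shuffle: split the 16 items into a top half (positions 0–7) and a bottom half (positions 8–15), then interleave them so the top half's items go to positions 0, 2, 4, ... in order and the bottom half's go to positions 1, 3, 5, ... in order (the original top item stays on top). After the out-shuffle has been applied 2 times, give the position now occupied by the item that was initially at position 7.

13

Track the item's position through each out-shuffle:
7 → 14 → 13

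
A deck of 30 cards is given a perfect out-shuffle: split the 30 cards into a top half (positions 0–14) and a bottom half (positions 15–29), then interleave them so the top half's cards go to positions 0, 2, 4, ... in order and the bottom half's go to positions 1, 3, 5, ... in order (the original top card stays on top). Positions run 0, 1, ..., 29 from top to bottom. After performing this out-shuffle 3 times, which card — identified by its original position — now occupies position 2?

22

Work backwards from position 2, undoing one out-shuffle at a time:
2 ← 1 ← 15 ← 22
So the card now at position 2 started at position 22.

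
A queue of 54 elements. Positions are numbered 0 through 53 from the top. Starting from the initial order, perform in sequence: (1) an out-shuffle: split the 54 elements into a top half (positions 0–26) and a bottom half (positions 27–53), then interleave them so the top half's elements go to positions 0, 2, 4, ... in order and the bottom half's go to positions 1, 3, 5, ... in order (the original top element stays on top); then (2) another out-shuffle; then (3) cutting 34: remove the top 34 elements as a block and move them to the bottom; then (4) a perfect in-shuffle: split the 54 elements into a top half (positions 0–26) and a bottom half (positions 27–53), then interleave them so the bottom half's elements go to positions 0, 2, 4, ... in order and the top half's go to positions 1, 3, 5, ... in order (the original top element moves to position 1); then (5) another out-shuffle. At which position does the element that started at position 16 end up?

Track the element from position 16 forward through each operation:
  after op 1 (out-shuffle): 16 → 32
  after op 2 (out-shuffle): 32 → 11
  after op 3 (cut 34): 11 → 31
  after op 4 (in-shuffle): 31 → 8
  after op 5 (out-shuffle): 8 → 16

16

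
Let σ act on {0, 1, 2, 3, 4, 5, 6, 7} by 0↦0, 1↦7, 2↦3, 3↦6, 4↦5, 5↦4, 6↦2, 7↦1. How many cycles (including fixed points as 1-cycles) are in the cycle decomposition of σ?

Cycle decomposition: (0) (1 7) (2 3 6) (4 5).
4 cycles.

4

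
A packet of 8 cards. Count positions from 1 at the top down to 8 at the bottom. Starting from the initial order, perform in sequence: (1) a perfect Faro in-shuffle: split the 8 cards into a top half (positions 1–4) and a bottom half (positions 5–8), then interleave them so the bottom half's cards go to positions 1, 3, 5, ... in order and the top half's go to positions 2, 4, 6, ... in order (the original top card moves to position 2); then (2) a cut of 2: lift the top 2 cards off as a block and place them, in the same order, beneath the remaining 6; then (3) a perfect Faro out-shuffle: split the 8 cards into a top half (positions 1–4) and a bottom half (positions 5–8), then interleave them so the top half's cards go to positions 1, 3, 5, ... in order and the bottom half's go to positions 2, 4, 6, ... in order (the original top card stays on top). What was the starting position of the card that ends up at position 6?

5

Undo the operations in reverse order, starting from position 6:
  undo op 3 (out-shuffle, from bottom half): 6 ← 7
  undo op 2 (cut 2): 7 ← 1
  undo op 1 (in-shuffle, from bottom half): 1 ← 5
So the card at position 6 came from original position 5.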